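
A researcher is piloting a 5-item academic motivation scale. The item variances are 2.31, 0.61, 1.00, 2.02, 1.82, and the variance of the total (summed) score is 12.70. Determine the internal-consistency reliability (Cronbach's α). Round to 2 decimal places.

α = 0.49

Σσ²ᵢ = 2.31 + 0.61 + 1.00 + 2.02 + 1.82 = 7.76
α = (k/(k−1))·(1 − Σσ²ᵢ/total variance) = (5/4)·(1 − 7.76/12.70) = 0.49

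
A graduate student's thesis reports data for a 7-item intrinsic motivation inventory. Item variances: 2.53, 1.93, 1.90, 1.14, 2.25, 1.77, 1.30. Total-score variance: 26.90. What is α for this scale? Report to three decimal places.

α = 0.611

sum of item variances = 2.53 + 1.93 + 1.90 + 1.14 + 2.25 + 1.77 + 1.30 = 12.82
α = (k/(k−1))·(1 − sum of item variances/total variance) = (7/6)·(1 − 12.82/26.90) = 0.611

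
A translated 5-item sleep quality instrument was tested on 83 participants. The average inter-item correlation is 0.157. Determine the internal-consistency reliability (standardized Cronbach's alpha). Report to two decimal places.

Standardized α = k·r̄ / (1 + (k−1)·r̄) = 5 × 0.157 / (1 + 4 × 0.157)
  = 0.7850 / 1.6280 = 0.48

α = 0.48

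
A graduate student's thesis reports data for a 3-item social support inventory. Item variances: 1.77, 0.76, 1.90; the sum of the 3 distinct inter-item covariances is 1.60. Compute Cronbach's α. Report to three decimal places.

ΣVar(i) = 1.77 + 0.76 + 1.90 = 4.43
Sum of distinct covariances = 1.60
σ²_total = ΣVar(i) + 2·Σcov = 4.43 + 2 × 1.60 = 7.63
α = (3/2)·(1 − 4.43/7.63) = 0.629

α = 0.629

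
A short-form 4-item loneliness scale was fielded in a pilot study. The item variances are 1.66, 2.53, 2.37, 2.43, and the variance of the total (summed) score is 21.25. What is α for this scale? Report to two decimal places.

Σσᵢ² = 1.66 + 2.53 + 2.37 + 2.43 = 8.99
α = (k/(k−1))·(1 − Σσᵢ²/σ²_T) = (4/3)·(1 − 8.99/21.25) = 0.77

α = 0.77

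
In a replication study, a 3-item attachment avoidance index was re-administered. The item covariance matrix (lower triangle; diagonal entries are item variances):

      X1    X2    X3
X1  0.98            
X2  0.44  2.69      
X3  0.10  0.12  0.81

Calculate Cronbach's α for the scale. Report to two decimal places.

α = 0.34

sum of item variances = 0.98 + 2.69 + 0.81 = 4.48
Sum of the distinct covariances = 0.66
σ²_T = 4.48 + 2 × 0.66 = 5.80
α = (k/(k−1))·(1 − sum of item variances/σ²_T) = (3/2)·(1 − 4.48/5.80) = 0.34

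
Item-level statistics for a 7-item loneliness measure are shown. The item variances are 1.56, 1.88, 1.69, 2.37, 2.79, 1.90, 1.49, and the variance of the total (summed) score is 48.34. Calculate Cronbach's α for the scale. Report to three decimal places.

α = 0.837

Σσ²ᵢ = 1.56 + 1.88 + 1.69 + 2.37 + 2.79 + 1.90 + 1.49 = 13.68
α = (k/(k−1))·(1 − Σσ²ᵢ/total variance) = (7/6)·(1 − 13.68/48.34) = 0.837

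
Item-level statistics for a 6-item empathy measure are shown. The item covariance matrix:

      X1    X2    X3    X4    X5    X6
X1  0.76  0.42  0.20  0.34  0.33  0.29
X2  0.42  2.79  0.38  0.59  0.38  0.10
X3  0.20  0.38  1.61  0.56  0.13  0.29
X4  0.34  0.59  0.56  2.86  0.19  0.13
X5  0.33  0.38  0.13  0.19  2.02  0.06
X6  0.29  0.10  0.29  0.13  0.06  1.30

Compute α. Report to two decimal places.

ΣVar(i) = 0.76 + 2.79 + 1.61 + 2.86 + 2.02 + 1.30 = 11.34
Sum of the distinct covariances = 4.39
σ²_total = 11.34 + 2 × 4.39 = 20.12
α = (k/(k−1))·(1 − ΣVar(i)/σ²_total) = (6/5)·(1 − 11.34/20.12) = 0.52

α = 0.52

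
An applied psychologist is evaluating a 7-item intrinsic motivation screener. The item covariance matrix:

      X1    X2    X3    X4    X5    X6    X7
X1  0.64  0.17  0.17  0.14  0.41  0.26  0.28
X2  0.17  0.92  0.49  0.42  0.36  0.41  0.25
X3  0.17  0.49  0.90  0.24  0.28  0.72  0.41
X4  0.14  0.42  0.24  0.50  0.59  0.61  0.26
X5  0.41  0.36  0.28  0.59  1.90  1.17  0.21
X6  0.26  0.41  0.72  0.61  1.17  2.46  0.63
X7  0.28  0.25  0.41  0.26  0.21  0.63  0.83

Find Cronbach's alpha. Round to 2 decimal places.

α = 0.79

ΣVar(i) = 0.64 + 0.92 + 0.90 + 0.50 + 1.90 + 2.46 + 0.83 = 8.15
Σ_{i<j} σ_ij = 8.48
σ²_total = 8.15 + 2 × 8.48 = 25.11
α = (k/(k−1))·(1 − ΣVar(i)/σ²_total) = (7/6)·(1 − 8.15/25.11) = 0.79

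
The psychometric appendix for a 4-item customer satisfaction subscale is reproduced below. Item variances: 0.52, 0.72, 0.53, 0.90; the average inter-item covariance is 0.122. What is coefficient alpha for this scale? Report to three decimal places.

Σσᵢ² = 0.52 + 0.72 + 0.53 + 0.90 = 2.67
Sum of the 6 distinct covariances = 6 × 0.122 = 0.732
σ²_T = Σσᵢ² + 2·Σcov = 2.67 + 2 × 0.732 = 4.134
α = (4/3)·(1 − 2.67/4.134) = 0.472

coefficient alpha = 0.472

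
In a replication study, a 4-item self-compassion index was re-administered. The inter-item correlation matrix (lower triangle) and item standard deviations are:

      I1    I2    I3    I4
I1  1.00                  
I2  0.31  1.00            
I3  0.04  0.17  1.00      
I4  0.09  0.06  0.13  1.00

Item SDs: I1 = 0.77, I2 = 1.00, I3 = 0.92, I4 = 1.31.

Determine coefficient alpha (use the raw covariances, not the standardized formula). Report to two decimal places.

α = 0.35

Σσ²ᵢ = 0.77² + 1.00² + 0.92² + 1.31² = 4.1554
Covariances σ_ij = r_ij · s_i · s_j:
  σ(I1,I2) = 0.31 × 0.77 × 1.00 = 0.2387
  σ(I1,I3) = 0.04 × 0.77 × 0.92 = 0.0283
  σ(I1,I4) = 0.09 × 0.77 × 1.31 = 0.0908
  σ(I2,I3) = 0.17 × 1.00 × 0.92 = 0.1564
  σ(I2,I4) = 0.06 × 1.00 × 1.31 = 0.0786
  σ(I3,I4) = 0.13 × 0.92 × 1.31 = 0.1567
σ²_T = Σσ²ᵢ + 2·Σσ_ij = 4.1554 + 2 × 0.7495 = 5.6544
α = (4/3)·(1 − 4.1554/5.6544) = 0.35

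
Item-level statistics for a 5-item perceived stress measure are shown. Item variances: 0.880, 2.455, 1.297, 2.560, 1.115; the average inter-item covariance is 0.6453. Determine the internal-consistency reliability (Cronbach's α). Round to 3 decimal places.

α = 0.761

Σσᵢ² = 0.880 + 2.455 + 1.297 + 2.560 + 1.115 = 8.307
Sum of the 10 distinct covariances = 10 × 0.6453 = 6.4530
σ²_T = Σσᵢ² + 2·Σcov = 8.307 + 2 × 6.4530 = 21.2130
α = (5/4)·(1 − 8.307/21.2130) = 0.761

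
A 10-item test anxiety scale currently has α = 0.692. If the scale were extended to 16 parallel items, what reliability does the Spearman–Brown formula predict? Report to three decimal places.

predicted reliability = 0.782

Length factor m = 16/10 = 1.6000
α' = m·α / (1 + (m−1)·α)
   = 16/10 × 0.692 / (1 + (16/10 − 1) × 0.692)
   = 1.1072 / 1.4152 = 0.782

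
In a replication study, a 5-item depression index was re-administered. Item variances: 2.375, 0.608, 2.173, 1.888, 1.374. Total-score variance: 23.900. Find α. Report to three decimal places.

ΣVar(i) = 2.375 + 0.608 + 2.173 + 1.888 + 1.374 = 8.418
α = (k/(k−1))·(1 − ΣVar(i)/total variance) = (5/4)·(1 − 8.418/23.900) = 0.810

α = 0.810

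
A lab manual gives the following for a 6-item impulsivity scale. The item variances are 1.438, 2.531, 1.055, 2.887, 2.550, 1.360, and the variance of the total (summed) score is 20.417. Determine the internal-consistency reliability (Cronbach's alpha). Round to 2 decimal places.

Σσ²ᵢ = 1.438 + 2.531 + 1.055 + 2.887 + 2.550 + 1.360 = 11.821
α = (k/(k−1))·(1 − Σσ²ᵢ/Var(T)) = (6/5)·(1 − 11.821/20.417) = 0.51

α = 0.51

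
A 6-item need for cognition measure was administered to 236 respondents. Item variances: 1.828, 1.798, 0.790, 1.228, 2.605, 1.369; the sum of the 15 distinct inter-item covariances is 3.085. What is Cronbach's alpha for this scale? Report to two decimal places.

Cronbach's alpha = 0.47

ΣVar(i) = 1.828 + 1.798 + 0.790 + 1.228 + 2.605 + 1.369 = 9.618
Sum of distinct covariances = 3.085
σ²_T = ΣVar(i) + 2·Σcov = 9.618 + 2 × 3.085 = 15.788
α = (6/5)·(1 − 9.618/15.788) = 0.47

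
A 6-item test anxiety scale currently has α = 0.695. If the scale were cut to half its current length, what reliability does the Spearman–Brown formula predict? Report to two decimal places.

Length factor m = 1/2
α' = m·α / (1 − (1−m)·α)
   = 1/2 × 0.695 / (1 − (1 − 1/2) × 0.695)
   = 0.3475 / 0.6525 = 0.53

predicted reliability = 0.53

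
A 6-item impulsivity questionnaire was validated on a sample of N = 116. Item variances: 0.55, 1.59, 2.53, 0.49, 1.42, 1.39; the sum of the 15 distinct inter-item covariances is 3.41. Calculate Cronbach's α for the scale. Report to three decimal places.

Σσᵢ² = 0.55 + 1.59 + 2.53 + 0.49 + 1.42 + 1.39 = 7.97
Sum of distinct covariances = 3.41
Var(T) = Σσᵢ² + 2·Σcov = 7.97 + 2 × 3.41 = 14.79
α = (6/5)·(1 − 7.97/14.79) = 0.553

α = 0.553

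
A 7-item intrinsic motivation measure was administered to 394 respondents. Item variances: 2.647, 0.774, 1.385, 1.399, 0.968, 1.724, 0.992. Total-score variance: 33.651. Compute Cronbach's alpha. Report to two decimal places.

α = 0.82

Σσ²ᵢ = 2.647 + 0.774 + 1.385 + 1.399 + 0.968 + 1.724 + 0.992 = 9.889
α = (k/(k−1))·(1 − Σσ²ᵢ/Var(T)) = (7/6)·(1 − 9.889/33.651) = 0.82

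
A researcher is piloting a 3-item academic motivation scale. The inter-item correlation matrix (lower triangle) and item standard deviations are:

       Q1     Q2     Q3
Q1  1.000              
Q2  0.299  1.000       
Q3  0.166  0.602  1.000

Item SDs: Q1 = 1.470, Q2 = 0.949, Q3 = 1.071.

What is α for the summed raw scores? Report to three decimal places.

α = 0.570

Σσ²ᵢ = 1.470² + 0.949² + 1.071² = 4.2085
Covariances σ_ij = r_ij · s_i · s_j:
  σ(Q1,Q2) = 0.299 × 1.470 × 0.949 = 0.4171
  σ(Q1,Q3) = 0.166 × 1.470 × 1.071 = 0.2613
  σ(Q2,Q3) = 0.602 × 0.949 × 1.071 = 0.6119
σ²_T = Σσ²ᵢ + 2·Σσ_ij = 4.2085 + 2 × 1.2903 = 6.7891
α = (3/2)·(1 − 4.2085/6.7891) = 0.570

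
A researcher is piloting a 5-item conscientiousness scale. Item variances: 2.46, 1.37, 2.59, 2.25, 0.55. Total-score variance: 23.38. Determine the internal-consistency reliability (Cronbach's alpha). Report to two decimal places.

Cronbach's alpha = 0.76

ΣVar(i) = 2.46 + 1.37 + 2.59 + 2.25 + 0.55 = 9.22
α = (k/(k−1))·(1 − ΣVar(i)/σ²_T) = (5/4)·(1 − 9.22/23.38) = 0.76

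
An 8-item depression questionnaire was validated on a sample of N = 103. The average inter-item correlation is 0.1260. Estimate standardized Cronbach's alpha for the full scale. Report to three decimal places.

α = 0.536

Standardized α = k·r̄ / (1 + (k−1)·r̄) = 8 × 0.1260 / (1 + 7 × 0.1260)
  = 1.0080 / 1.8820 = 0.536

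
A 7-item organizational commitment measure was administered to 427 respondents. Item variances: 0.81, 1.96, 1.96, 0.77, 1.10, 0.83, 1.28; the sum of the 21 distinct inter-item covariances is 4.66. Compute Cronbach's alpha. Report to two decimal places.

Σσᵢ² = 0.81 + 1.96 + 1.96 + 0.77 + 1.10 + 0.83 + 1.28 = 8.71
Sum of distinct covariances = 4.66
σ²_total = Σσᵢ² + 2·Σcov = 8.71 + 2 × 4.66 = 18.03
α = (7/6)·(1 − 8.71/18.03) = 0.60

α = 0.60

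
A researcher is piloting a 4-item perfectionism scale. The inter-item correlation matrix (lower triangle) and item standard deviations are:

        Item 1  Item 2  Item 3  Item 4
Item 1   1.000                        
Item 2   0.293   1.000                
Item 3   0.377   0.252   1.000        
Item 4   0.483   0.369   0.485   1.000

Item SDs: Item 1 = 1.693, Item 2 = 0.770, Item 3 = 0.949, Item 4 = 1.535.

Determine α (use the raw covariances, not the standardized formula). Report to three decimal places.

α = 0.687

Σσ²ᵢ = 1.693² + 0.770² + 0.949² + 1.535² = 6.7160
Covariances σ_ij = r_ij · s_i · s_j:
  σ(Item 1,Item 2) = 0.293 × 1.693 × 0.770 = 0.3820
  σ(Item 1,Item 3) = 0.377 × 1.693 × 0.949 = 0.6057
  σ(Item 1,Item 4) = 0.483 × 1.693 × 1.535 = 1.2552
  σ(Item 2,Item 3) = 0.252 × 0.770 × 0.949 = 0.1841
  σ(Item 2,Item 4) = 0.369 × 0.770 × 1.535 = 0.4361
  σ(Item 3,Item 4) = 0.485 × 0.949 × 1.535 = 0.7065
σ²_T = Σσ²ᵢ + 2·Σσ_ij = 6.7160 + 2 × 3.5696 = 13.8552
α = (4/3)·(1 − 6.7160/13.8552) = 0.687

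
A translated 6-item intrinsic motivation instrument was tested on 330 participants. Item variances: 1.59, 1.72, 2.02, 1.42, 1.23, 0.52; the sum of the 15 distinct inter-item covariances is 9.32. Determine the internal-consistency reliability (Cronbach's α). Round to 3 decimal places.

Σσ²ᵢ = 1.59 + 1.72 + 2.02 + 1.42 + 1.23 + 0.52 = 8.50
Sum of distinct covariances = 9.32
Var(T) = Σσ²ᵢ + 2·Σcov = 8.50 + 2 × 9.32 = 27.14
α = (6/5)·(1 − 8.50/27.14) = 0.824

α = 0.824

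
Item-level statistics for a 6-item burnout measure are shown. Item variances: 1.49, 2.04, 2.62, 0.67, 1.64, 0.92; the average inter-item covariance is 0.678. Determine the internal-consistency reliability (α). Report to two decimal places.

ΣVar(i) = 1.49 + 2.04 + 2.62 + 0.67 + 1.64 + 0.92 = 9.38
Sum of the 15 distinct covariances = 15 × 0.678 = 10.170
total variance = ΣVar(i) + 2·Σcov = 9.38 + 2 × 10.170 = 29.720
α = (6/5)·(1 − 9.38/29.720) = 0.82

α = 0.82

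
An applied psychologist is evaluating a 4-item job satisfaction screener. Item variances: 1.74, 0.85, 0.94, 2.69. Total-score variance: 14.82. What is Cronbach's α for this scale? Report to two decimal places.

Cronbach's α = 0.77

ΣVar(i) = 1.74 + 0.85 + 0.94 + 2.69 = 6.22
α = (k/(k−1))·(1 − ΣVar(i)/Var(T)) = (4/3)·(1 − 6.22/14.82) = 0.77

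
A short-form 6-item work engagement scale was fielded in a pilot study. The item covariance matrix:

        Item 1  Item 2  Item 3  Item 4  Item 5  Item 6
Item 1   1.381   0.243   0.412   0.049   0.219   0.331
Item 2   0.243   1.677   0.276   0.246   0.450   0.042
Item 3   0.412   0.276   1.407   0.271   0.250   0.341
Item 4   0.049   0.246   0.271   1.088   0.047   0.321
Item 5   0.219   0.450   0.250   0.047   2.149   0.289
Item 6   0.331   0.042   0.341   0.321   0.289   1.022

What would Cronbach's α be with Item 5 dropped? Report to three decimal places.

Remaining items: Item 1, Item 2, Item 3, Item 4, Item 6 (k = 5).
Σσ²ᵢ = 1.381 + 1.677 + 1.407 + 1.088 + 1.022 = 6.575
Var(T) = 6.575 + 2 × 2.532 = 11.639
α (item deleted) = (5/4)·(1 − 6.575/11.639) = 0.544

Cronbach's α = 0.544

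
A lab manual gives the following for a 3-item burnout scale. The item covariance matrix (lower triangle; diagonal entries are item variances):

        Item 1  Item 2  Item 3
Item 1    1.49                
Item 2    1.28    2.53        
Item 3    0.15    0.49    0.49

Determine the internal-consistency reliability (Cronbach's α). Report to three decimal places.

sum of item variances = 1.49 + 2.53 + 0.49 = 4.51
Sum of off-diagonal covariances = 1.92
σ²_total = 4.51 + 2 × 1.92 = 8.35
α = (k/(k−1))·(1 − sum of item variances/σ²_total) = (3/2)·(1 − 4.51/8.35) = 0.690

α = 0.690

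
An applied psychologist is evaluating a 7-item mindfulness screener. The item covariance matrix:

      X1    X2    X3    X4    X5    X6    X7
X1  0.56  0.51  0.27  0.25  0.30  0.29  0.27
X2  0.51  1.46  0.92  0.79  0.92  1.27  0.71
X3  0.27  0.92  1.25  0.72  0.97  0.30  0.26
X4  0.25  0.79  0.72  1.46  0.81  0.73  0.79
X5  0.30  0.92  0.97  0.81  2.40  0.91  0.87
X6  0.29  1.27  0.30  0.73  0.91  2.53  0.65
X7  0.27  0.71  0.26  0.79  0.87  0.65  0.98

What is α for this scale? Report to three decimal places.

α = 0.837

Σσ²ᵢ = 0.56 + 1.46 + 1.25 + 1.46 + 2.40 + 2.53 + 0.98 = 10.64
Sum of off-diagonal covariances = 13.51
σ²_T = 10.64 + 2 × 13.51 = 37.66
α = (k/(k−1))·(1 − Σσ²ᵢ/σ²_T) = (7/6)·(1 − 10.64/37.66) = 0.837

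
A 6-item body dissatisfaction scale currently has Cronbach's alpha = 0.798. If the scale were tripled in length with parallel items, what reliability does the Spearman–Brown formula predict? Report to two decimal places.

Length factor m = 3
α' = m·α / (1 + (m−1)·α)
   = 3 × 0.798 / (1 + (3 − 1) × 0.798)
   = 2.3940 / 2.5960 = 0.92

predicted reliability = 0.92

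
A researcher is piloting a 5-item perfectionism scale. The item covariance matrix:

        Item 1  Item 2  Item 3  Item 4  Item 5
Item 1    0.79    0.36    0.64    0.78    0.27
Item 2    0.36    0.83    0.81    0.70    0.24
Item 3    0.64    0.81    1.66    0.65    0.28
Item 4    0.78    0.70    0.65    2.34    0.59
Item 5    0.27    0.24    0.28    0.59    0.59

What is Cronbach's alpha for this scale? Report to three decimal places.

Cronbach's alpha = 0.789

Σσ²ᵢ = 0.79 + 0.83 + 1.66 + 2.34 + 0.59 = 6.21
Σ_{i<j} σ_ij = 5.32
σ²_total = 6.21 + 2 × 5.32 = 16.85
α = (k/(k−1))·(1 − Σσ²ᵢ/σ²_total) = (5/4)·(1 − 6.21/16.85) = 0.789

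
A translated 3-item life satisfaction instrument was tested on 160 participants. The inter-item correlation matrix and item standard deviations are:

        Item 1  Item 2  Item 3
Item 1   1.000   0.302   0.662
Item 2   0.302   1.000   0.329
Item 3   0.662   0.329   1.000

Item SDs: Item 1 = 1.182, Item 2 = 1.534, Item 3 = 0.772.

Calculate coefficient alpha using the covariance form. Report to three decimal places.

Σσ²ᵢ = 1.182² + 1.534² + 0.772² = 4.3463
Covariances σ_ij = r_ij · s_i · s_j:
  σ(Item 1,Item 2) = 0.302 × 1.182 × 1.534 = 0.5476
  σ(Item 1,Item 3) = 0.662 × 1.182 × 0.772 = 0.6041
  σ(Item 2,Item 3) = 0.329 × 1.534 × 0.772 = 0.3896
σ²_T = Σσ²ᵢ + 2·Σσ_ij = 4.3463 + 2 × 1.5413 = 7.4289
α = (3/2)·(1 − 4.3463/7.4289) = 0.622

α = 0.622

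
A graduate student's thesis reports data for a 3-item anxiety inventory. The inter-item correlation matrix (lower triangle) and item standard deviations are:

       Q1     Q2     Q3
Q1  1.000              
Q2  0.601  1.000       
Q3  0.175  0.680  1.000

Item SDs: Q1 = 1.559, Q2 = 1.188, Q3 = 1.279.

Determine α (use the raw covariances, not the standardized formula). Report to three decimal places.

α = 0.715

Σσ²ᵢ = 1.559² + 1.188² + 1.279² = 5.4777
Covariances σ_ij = r_ij · s_i · s_j:
  σ(Q1,Q2) = 0.601 × 1.559 × 1.188 = 1.1131
  σ(Q1,Q3) = 0.175 × 1.559 × 1.279 = 0.3489
  σ(Q2,Q3) = 0.680 × 1.188 × 1.279 = 1.0332
σ²_T = Σσ²ᵢ + 2·Σσ_ij = 5.4777 + 2 × 2.4952 = 10.4681
α = (3/2)·(1 − 5.4777/10.4681) = 0.715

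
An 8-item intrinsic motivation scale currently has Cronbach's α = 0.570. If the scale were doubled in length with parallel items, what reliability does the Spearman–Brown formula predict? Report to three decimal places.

Length factor m = 2
α' = m·α / (1 + (m−1)·α)
   = 2 × 0.570 / (1 + (2 − 1) × 0.570)
   = 1.1400 / 1.5700 = 0.726

predicted reliability = 0.726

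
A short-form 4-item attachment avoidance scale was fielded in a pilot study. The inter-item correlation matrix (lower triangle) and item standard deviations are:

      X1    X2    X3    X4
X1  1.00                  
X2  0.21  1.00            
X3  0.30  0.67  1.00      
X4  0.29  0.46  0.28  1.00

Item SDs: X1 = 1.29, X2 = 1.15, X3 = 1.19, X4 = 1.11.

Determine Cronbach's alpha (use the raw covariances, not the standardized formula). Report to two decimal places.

Cronbach's alpha = 0.69

Σσ²ᵢ = 1.29² + 1.15² + 1.19² + 1.11² = 5.6348
Covariances σ_ij = r_ij · s_i · s_j:
  σ(X1,X2) = 0.21 × 1.29 × 1.15 = 0.3115
  σ(X1,X3) = 0.30 × 1.29 × 1.19 = 0.4605
  σ(X1,X4) = 0.29 × 1.29 × 1.11 = 0.4153
  σ(X2,X3) = 0.67 × 1.15 × 1.19 = 0.9169
  σ(X2,X4) = 0.46 × 1.15 × 1.11 = 0.5872
  σ(X3,X4) = 0.28 × 1.19 × 1.11 = 0.3699
σ²_T = Σσ²ᵢ + 2·Σσ_ij = 5.6348 + 2 × 3.0613 = 11.7574
α = (4/3)·(1 − 5.6348/11.7574) = 0.69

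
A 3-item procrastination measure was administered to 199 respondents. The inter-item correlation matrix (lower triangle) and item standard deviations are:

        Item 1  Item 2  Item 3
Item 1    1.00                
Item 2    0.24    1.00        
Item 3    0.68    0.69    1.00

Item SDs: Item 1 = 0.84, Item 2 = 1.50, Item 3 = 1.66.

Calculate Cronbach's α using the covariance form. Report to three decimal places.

Σσ²ᵢ = 0.84² + 1.50² + 1.66² = 5.7112
Covariances σ_ij = r_ij · s_i · s_j:
  σ(Item 1,Item 2) = 0.24 × 0.84 × 1.50 = 0.3024
  σ(Item 1,Item 3) = 0.68 × 0.84 × 1.66 = 0.9482
  σ(Item 2,Item 3) = 0.69 × 1.50 × 1.66 = 1.7181
σ²_T = Σσ²ᵢ + 2·Σσ_ij = 5.7112 + 2 × 2.9687 = 11.6486
α = (3/2)·(1 − 5.7112/11.6486) = 0.765

Cronbach's α = 0.765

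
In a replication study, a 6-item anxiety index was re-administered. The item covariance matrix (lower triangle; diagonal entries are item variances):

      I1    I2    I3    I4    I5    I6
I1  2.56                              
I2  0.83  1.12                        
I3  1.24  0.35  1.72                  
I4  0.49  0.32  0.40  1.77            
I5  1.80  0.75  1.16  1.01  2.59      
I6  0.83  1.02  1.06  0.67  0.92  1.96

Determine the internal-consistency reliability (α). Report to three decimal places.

α = 0.824

sum of item variances = 2.56 + 1.12 + 1.72 + 1.77 + 2.59 + 1.96 = 11.72
Σ_{i<j} σ_ij = 12.85
total variance = 11.72 + 2 × 12.85 = 37.42
α = (k/(k−1))·(1 − sum of item variances/total variance) = (6/5)·(1 − 11.72/37.42) = 0.824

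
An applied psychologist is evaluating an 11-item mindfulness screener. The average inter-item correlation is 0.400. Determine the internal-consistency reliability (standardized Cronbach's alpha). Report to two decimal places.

Standardized α = k·r̄ / (1 + (k−1)·r̄) = 11 × 0.400 / (1 + 10 × 0.400)
  = 4.4000 / 5.0000 = 0.88

standardized Cronbach's alpha = 0.88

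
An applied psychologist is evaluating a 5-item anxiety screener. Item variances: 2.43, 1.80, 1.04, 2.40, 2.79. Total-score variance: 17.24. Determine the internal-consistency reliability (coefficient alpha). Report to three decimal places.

α = 0.492

Σσᵢ² = 2.43 + 1.80 + 1.04 + 2.40 + 2.79 = 10.46
α = (k/(k−1))·(1 − Σσᵢ²/Var(T)) = (5/4)·(1 − 10.46/17.24) = 0.492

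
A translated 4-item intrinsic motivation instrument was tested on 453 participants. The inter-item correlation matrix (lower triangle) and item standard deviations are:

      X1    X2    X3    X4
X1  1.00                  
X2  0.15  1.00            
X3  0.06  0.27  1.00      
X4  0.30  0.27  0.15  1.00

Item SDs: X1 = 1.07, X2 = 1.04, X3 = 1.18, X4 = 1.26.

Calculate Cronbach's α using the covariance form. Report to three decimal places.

α = 0.499

Σσ²ᵢ = 1.07² + 1.04² + 1.18² + 1.26² = 5.2065
Covariances σ_ij = r_ij · s_i · s_j:
  σ(X1,X2) = 0.15 × 1.07 × 1.04 = 0.1669
  σ(X1,X3) = 0.06 × 1.07 × 1.18 = 0.0758
  σ(X1,X4) = 0.30 × 1.07 × 1.26 = 0.4045
  σ(X2,X3) = 0.27 × 1.04 × 1.18 = 0.3313
  σ(X2,X4) = 0.27 × 1.04 × 1.26 = 0.3538
  σ(X3,X4) = 0.15 × 1.18 × 1.26 = 0.2230
σ²_T = Σσ²ᵢ + 2·Σσ_ij = 5.2065 + 2 × 1.5553 = 8.3171
α = (4/3)·(1 − 5.2065/8.3171) = 0.499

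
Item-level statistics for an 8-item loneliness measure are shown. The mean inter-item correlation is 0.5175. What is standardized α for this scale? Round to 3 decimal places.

Standardized α = k·r̄ / (1 + (k−1)·r̄) = 8 × 0.5175 / (1 + 7 × 0.5175)
  = 4.1400 / 4.6225 = 0.896

α = 0.896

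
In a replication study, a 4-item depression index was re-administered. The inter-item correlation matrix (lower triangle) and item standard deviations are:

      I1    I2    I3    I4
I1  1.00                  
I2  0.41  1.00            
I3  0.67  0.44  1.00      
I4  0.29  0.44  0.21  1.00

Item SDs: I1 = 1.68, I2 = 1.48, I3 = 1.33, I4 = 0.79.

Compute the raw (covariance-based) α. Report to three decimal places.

Σσ²ᵢ = 1.68² + 1.48² + 1.33² + 0.79² = 7.4058
Covariances σ_ij = r_ij · s_i · s_j:
  σ(I1,I2) = 0.41 × 1.68 × 1.48 = 1.0194
  σ(I1,I3) = 0.67 × 1.68 × 1.33 = 1.4970
  σ(I1,I4) = 0.29 × 1.68 × 0.79 = 0.3849
  σ(I2,I3) = 0.44 × 1.48 × 1.33 = 0.8661
  σ(I2,I4) = 0.44 × 1.48 × 0.79 = 0.5144
  σ(I3,I4) = 0.21 × 1.33 × 0.79 = 0.2206
σ²_T = Σσ²ᵢ + 2·Σσ_ij = 7.4058 + 2 × 4.5024 = 16.4106
α = (4/3)·(1 − 7.4058/16.4106) = 0.732

α = 0.732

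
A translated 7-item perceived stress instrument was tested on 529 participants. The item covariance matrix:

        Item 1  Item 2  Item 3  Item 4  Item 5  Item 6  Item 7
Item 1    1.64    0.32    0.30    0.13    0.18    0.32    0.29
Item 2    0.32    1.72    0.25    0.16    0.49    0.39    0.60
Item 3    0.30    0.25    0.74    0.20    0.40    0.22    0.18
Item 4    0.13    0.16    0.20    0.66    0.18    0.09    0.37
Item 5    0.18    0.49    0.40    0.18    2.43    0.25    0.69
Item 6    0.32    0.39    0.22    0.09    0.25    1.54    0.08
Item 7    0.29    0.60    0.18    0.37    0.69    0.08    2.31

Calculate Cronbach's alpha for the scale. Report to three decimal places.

sum of item variances = 1.64 + 1.72 + 0.74 + 0.66 + 2.43 + 1.54 + 2.31 = 11.04
Σ_{i<j} σ_ij = 6.09
σ²_T = 11.04 + 2 × 6.09 = 23.22
α = (k/(k−1))·(1 − sum of item variances/σ²_T) = (7/6)·(1 − 11.04/23.22) = 0.612

Cronbach's alpha = 0.612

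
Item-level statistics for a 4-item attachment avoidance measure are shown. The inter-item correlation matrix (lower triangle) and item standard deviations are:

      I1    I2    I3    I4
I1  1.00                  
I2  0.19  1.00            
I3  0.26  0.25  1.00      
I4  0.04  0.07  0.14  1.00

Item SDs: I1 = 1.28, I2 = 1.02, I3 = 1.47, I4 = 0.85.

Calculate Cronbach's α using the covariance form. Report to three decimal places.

Cronbach's α = 0.445

Σσ²ᵢ = 1.28² + 1.02² + 1.47² + 0.85² = 5.5622
Covariances σ_ij = r_ij · s_i · s_j:
  σ(I1,I2) = 0.19 × 1.28 × 1.02 = 0.2481
  σ(I1,I3) = 0.26 × 1.28 × 1.47 = 0.4892
  σ(I1,I4) = 0.04 × 1.28 × 0.85 = 0.0435
  σ(I2,I3) = 0.25 × 1.02 × 1.47 = 0.3749
  σ(I2,I4) = 0.07 × 1.02 × 0.85 = 0.0607
  σ(I3,I4) = 0.14 × 1.47 × 0.85 = 0.1749
σ²_T = Σσ²ᵢ + 2·Σσ_ij = 5.5622 + 2 × 1.3913 = 8.3448
α = (4/3)·(1 − 5.5622/8.3448) = 0.445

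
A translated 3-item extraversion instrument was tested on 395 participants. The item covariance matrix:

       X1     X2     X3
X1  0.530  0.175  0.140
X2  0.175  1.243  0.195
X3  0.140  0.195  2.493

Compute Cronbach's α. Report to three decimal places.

Σσᵢ² = 0.530 + 1.243 + 2.493 = 4.266
Sum of the distinct covariances = 0.510
σ²_T = 4.266 + 2 × 0.510 = 5.286
α = (k/(k−1))·(1 − Σσᵢ²/σ²_T) = (3/2)·(1 − 4.266/5.286) = 0.289

Cronbach's α = 0.289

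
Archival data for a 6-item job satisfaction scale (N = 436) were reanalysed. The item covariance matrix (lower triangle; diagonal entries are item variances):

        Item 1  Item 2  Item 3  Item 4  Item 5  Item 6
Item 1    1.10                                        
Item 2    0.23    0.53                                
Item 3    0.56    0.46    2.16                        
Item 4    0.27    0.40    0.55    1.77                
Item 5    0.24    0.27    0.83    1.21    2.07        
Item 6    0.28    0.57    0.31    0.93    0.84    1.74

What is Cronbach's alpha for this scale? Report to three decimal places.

Σσᵢ² = 1.10 + 0.53 + 2.16 + 1.77 + 2.07 + 1.74 = 9.37
Σ_{i<j} σ_ij = 7.95
σ²_total = 9.37 + 2 × 7.95 = 25.27
α = (k/(k−1))·(1 − Σσᵢ²/σ²_total) = (6/5)·(1 − 9.37/25.27) = 0.755

Cronbach's alpha = 0.755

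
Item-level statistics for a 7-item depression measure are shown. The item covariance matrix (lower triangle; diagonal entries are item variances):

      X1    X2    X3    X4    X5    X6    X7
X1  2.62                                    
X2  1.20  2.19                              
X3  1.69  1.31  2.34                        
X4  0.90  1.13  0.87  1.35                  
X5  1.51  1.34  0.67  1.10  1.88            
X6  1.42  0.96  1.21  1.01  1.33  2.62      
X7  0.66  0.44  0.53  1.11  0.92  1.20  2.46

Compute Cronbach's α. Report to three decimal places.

α = 0.868

sum of item variances = 2.62 + 2.19 + 2.34 + 1.35 + 1.88 + 2.62 + 2.46 = 15.46
Σ_{i<j} σ_ij = 22.51
σ²_total = 15.46 + 2 × 22.51 = 60.48
α = (k/(k−1))·(1 − sum of item variances/σ²_total) = (7/6)·(1 − 15.46/60.48) = 0.868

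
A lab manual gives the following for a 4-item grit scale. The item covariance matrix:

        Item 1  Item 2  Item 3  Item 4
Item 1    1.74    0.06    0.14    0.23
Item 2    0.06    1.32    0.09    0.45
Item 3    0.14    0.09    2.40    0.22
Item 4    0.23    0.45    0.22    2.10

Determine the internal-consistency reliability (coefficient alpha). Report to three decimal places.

sum of item variances = 1.74 + 1.32 + 2.40 + 2.10 = 7.56
Sum of off-diagonal covariances = 1.19
σ²_total = 7.56 + 2 × 1.19 = 9.94
α = (k/(k−1))·(1 − sum of item variances/σ²_total) = (4/3)·(1 − 7.56/9.94) = 0.319

coefficient alpha = 0.319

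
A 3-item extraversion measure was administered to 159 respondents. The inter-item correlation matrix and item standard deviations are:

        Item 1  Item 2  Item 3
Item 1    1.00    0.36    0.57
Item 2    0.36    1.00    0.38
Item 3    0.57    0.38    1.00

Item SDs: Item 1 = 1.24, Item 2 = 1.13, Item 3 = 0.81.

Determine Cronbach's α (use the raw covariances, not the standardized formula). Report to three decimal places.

α = 0.676

Σσ²ᵢ = 1.24² + 1.13² + 0.81² = 3.4706
Covariances σ_ij = r_ij · s_i · s_j:
  σ(Item 1,Item 2) = 0.36 × 1.24 × 1.13 = 0.5044
  σ(Item 1,Item 3) = 0.57 × 1.24 × 0.81 = 0.5725
  σ(Item 2,Item 3) = 0.38 × 1.13 × 0.81 = 0.3478
σ²_T = Σσ²ᵢ + 2·Σσ_ij = 3.4706 + 2 × 1.4247 = 6.3200
α = (3/2)·(1 − 3.4706/6.3200) = 0.676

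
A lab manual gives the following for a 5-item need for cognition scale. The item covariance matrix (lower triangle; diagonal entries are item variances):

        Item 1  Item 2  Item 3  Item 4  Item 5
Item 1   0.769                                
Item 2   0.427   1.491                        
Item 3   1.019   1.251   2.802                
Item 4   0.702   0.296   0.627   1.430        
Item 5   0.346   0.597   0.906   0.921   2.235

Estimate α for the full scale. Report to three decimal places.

sum of item variances = 0.769 + 1.491 + 2.802 + 1.430 + 2.235 = 8.727
Σ_{i<j} σ_ij = 7.092
σ²_total = 8.727 + 2 × 7.092 = 22.911
α = (k/(k−1))·(1 − sum of item variances/σ²_total) = (5/4)·(1 − 8.727/22.911) = 0.774

α = 0.774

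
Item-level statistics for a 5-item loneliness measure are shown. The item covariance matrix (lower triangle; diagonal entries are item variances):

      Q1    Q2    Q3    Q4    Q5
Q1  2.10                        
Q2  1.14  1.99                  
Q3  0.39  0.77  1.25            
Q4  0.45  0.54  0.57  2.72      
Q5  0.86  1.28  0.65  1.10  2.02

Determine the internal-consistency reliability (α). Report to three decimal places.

Σσ²ᵢ = 2.10 + 1.99 + 1.25 + 2.72 + 2.02 = 10.08
Σ_{i<j} σ_ij = 7.75
σ²_T = 10.08 + 2 × 7.75 = 25.58
α = (k/(k−1))·(1 − Σσ²ᵢ/σ²_T) = (5/4)·(1 − 10.08/25.58) = 0.757

α = 0.757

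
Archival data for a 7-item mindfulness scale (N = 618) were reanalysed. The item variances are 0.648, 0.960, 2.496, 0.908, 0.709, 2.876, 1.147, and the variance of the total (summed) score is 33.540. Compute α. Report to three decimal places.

Σσ²ᵢ = 0.648 + 0.960 + 2.496 + 0.908 + 0.709 + 2.876 + 1.147 = 9.744
α = (k/(k−1))·(1 − Σσ²ᵢ/Var(T)) = (7/6)·(1 − 9.744/33.540) = 0.828

α = 0.828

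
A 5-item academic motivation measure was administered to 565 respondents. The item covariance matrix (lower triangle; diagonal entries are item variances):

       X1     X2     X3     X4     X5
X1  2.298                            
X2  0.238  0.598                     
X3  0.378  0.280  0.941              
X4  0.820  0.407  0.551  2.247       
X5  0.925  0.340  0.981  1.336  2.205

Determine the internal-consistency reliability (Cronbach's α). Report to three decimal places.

Cronbach's α = 0.752

sum of item variances = 2.298 + 0.598 + 0.941 + 2.247 + 2.205 = 8.289
Sum of the distinct covariances = 6.256
σ²_T = 8.289 + 2 × 6.256 = 20.801
α = (k/(k−1))·(1 − sum of item variances/σ²_T) = (5/4)·(1 − 8.289/20.801) = 0.752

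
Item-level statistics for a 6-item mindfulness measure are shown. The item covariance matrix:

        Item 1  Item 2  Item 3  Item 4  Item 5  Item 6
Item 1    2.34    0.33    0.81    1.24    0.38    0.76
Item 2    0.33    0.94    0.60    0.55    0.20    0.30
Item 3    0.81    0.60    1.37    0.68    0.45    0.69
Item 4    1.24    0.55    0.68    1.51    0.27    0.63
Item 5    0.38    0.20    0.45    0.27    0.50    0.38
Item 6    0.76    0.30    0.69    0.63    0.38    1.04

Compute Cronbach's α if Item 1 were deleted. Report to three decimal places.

Remaining items: Item 2, Item 3, Item 4, Item 5, Item 6 (k = 5).
Σσᵢ² = 0.94 + 1.37 + 1.51 + 0.50 + 1.04 = 5.36
σ²_total = 5.36 + 2 × 4.75 = 14.86
α (item deleted) = (5/4)·(1 − 5.36/14.86) = 0.799

α = 0.799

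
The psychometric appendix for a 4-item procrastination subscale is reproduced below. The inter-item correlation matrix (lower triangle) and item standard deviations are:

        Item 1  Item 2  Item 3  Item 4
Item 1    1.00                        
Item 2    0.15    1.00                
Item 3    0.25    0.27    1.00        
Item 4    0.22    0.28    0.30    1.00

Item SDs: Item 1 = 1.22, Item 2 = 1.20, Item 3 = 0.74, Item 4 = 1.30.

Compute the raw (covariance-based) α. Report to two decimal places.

α = 0.54

Σσ²ᵢ = 1.22² + 1.20² + 0.74² + 1.30² = 5.1660
Covariances σ_ij = r_ij · s_i · s_j:
  σ(Item 1,Item 2) = 0.15 × 1.22 × 1.20 = 0.2196
  σ(Item 1,Item 3) = 0.25 × 1.22 × 0.74 = 0.2257
  σ(Item 1,Item 4) = 0.22 × 1.22 × 1.30 = 0.3489
  σ(Item 2,Item 3) = 0.27 × 1.20 × 0.74 = 0.2398
  σ(Item 2,Item 4) = 0.28 × 1.20 × 1.30 = 0.4368
  σ(Item 3,Item 4) = 0.30 × 0.74 × 1.30 = 0.2886
σ²_T = Σσ²ᵢ + 2·Σσ_ij = 5.1660 + 2 × 1.7594 = 8.6848
α = (4/3)·(1 − 5.1660/8.6848) = 0.54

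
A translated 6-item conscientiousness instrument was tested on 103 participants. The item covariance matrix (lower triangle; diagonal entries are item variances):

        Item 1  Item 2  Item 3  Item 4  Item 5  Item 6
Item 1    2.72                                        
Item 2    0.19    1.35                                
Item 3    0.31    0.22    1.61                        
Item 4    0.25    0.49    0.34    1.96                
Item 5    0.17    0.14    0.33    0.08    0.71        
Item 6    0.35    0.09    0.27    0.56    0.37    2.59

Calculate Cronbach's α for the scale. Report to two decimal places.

Σσ²ᵢ = 2.72 + 1.35 + 1.61 + 1.96 + 0.71 + 2.59 = 10.94
Sum of the distinct covariances = 4.16
Var(T) = 10.94 + 2 × 4.16 = 19.26
α = (k/(k−1))·(1 − Σσ²ᵢ/Var(T)) = (6/5)·(1 − 10.94/19.26) = 0.52

α = 0.52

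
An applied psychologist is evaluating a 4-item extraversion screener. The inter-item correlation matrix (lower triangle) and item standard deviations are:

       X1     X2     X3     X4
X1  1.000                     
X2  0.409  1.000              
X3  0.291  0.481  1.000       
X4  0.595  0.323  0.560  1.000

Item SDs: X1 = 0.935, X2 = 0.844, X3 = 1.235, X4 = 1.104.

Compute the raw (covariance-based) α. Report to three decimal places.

Σσ²ᵢ = 0.935² + 0.844² + 1.235² + 1.104² = 4.3306
Covariances σ_ij = r_ij · s_i · s_j:
  σ(X1,X2) = 0.409 × 0.935 × 0.844 = 0.3228
  σ(X1,X3) = 0.291 × 0.935 × 1.235 = 0.3360
  σ(X1,X4) = 0.595 × 0.935 × 1.104 = 0.6142
  σ(X2,X3) = 0.481 × 0.844 × 1.235 = 0.5014
  σ(X2,X4) = 0.323 × 0.844 × 1.104 = 0.3010
  σ(X3,X4) = 0.560 × 1.235 × 1.104 = 0.7635
σ²_T = Σσ²ᵢ + 2·Σσ_ij = 4.3306 + 2 × 2.8389 = 10.0084
α = (4/3)·(1 − 4.3306/10.0084) = 0.756

α = 0.756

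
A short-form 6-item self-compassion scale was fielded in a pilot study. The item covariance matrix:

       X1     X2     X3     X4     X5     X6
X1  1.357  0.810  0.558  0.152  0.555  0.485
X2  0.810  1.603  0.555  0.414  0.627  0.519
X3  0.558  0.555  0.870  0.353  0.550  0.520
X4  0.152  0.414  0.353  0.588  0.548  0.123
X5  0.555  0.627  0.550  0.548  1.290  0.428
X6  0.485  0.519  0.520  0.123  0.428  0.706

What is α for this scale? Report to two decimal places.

α = 0.83

sum of item variances = 1.357 + 1.603 + 0.870 + 0.588 + 1.290 + 0.706 = 6.414
Σ_{i<j} σ_ij = 7.197
σ²_total = 6.414 + 2 × 7.197 = 20.808
α = (k/(k−1))·(1 − sum of item variances/σ²_total) = (6/5)·(1 − 6.414/20.808) = 0.83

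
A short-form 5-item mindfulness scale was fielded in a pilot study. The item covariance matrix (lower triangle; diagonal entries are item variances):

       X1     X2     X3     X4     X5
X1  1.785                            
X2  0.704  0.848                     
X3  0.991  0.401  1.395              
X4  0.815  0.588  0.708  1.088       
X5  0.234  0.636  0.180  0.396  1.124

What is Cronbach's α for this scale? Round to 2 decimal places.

sum of item variances = 1.785 + 0.848 + 1.395 + 1.088 + 1.124 = 6.240
Sum of off-diagonal covariances = 5.653
σ²_total = 6.240 + 2 × 5.653 = 17.546
α = (k/(k−1))·(1 − sum of item variances/σ²_total) = (5/4)·(1 − 6.240/17.546) = 0.81

Cronbach's α = 0.81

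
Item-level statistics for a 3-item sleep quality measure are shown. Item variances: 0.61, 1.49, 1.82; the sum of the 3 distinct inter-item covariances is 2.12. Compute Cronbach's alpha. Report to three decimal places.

Cronbach's alpha = 0.779

ΣVar(i) = 0.61 + 1.49 + 1.82 = 3.92
Sum of distinct covariances = 2.12
σ²_total = ΣVar(i) + 2·Σcov = 3.92 + 2 × 2.12 = 8.16
α = (3/2)·(1 − 3.92/8.16) = 0.779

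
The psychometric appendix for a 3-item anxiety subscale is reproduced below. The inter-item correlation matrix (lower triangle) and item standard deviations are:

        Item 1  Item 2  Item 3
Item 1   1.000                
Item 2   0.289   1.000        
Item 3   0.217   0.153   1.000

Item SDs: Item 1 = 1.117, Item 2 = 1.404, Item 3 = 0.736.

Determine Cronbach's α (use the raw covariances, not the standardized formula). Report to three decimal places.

Σσ²ᵢ = 1.117² + 1.404² + 0.736² = 3.7606
Covariances σ_ij = r_ij · s_i · s_j:
  σ(Item 1,Item 2) = 0.289 × 1.117 × 1.404 = 0.4532
  σ(Item 1,Item 3) = 0.217 × 1.117 × 0.736 = 0.1784
  σ(Item 2,Item 3) = 0.153 × 1.404 × 0.736 = 0.1581
σ²_T = Σσ²ᵢ + 2·Σσ_ij = 3.7606 + 2 × 0.7897 = 5.3400
α = (3/2)·(1 − 3.7606/5.3400) = 0.444

Cronbach's α = 0.444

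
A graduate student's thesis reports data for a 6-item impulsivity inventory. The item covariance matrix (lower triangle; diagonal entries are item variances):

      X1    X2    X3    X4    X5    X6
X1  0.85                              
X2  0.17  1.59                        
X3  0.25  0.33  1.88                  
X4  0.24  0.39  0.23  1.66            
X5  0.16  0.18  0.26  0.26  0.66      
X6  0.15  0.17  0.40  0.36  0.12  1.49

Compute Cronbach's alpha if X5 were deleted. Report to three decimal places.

α = 0.523

Remaining items: X1, X2, X3, X4, X6 (k = 5).
Σσ²ᵢ = 0.85 + 1.59 + 1.88 + 1.66 + 1.49 = 7.47
Var(T) = 7.47 + 2 × 2.69 = 12.85
α (item deleted) = (5/4)·(1 − 7.47/12.85) = 0.523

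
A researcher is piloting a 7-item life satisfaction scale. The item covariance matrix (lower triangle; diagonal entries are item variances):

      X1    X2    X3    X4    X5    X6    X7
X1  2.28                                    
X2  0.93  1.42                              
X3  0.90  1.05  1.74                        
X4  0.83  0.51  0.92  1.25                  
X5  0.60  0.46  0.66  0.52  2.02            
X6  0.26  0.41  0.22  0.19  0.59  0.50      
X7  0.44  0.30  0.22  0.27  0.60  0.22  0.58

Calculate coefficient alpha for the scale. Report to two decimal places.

α = 0.81

Σσ²ᵢ = 2.28 + 1.42 + 1.74 + 1.25 + 2.02 + 0.50 + 0.58 = 9.79
Sum of off-diagonal covariances = 11.10
σ²_T = 9.79 + 2 × 11.10 = 31.99
α = (k/(k−1))·(1 − Σσ²ᵢ/σ²_T) = (7/6)·(1 − 9.79/31.99) = 0.81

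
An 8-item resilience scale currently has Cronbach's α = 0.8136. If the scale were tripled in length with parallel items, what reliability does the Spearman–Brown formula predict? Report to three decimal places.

Length factor m = 3
α' = m·α / (1 + (m−1)·α)
   = 3 × 0.8136 / (1 + (3 − 1) × 0.8136)
   = 2.4408 / 2.6272 = 0.929

predicted reliability = 0.929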